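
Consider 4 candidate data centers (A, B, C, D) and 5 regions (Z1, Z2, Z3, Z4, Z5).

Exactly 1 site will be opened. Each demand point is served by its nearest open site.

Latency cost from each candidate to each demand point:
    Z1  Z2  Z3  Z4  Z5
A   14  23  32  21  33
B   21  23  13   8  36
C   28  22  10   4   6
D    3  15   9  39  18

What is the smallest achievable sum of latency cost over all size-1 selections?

Open {C}.
  Z1→C 28, Z2→C 22, Z3→C 10, Z4→C 4, Z5→C 6  ⇒ total 70.
Compare {D}: total 84.
Compare {B}: total 101.
No size-1 selection does better; minimum is 70.

70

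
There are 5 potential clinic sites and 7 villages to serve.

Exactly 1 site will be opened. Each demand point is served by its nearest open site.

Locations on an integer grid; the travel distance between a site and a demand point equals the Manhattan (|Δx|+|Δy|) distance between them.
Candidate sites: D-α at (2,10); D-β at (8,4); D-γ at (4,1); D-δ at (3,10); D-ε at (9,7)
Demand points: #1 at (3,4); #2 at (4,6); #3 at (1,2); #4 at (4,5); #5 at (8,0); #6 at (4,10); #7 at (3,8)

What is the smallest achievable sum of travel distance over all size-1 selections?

Open {D-γ}.
  #1→D-γ 4, #2→D-γ 5, #3→D-γ 4, #4→D-γ 4, #5→D-γ 5, #6→D-γ 9, #7→D-γ 8  ⇒ total 39.
Compare {D-δ}: total 45.
Compare {D-β}: total 48.
No size-1 selection does better; minimum is 39.

39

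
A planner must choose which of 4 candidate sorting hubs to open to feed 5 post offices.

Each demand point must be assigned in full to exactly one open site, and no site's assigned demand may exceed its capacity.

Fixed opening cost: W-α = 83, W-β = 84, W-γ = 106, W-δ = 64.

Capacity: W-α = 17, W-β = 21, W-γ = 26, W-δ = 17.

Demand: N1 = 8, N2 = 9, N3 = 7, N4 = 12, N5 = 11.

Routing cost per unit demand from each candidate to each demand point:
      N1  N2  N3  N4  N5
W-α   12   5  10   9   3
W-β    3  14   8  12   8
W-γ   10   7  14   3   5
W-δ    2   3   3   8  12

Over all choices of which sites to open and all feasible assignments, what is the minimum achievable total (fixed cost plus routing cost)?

417

Open {W-β, W-γ, W-δ}; cheapest assignment that respects the capacities:
  W-β (cap 21, load 8): N1 — cost 8×3 = 24
  W-γ (cap 26, load 23): N4, N5 — cost 12×3 + 11×5 = 91
  W-δ (cap 17, load 16): N2, N3 — cost 9×3 + 7×3 = 48
  Shipping 163, fixed 254 → total 417.
  Any other capacity-feasible assignment to {W-β, W-γ, W-δ} ships for at least 163.
Compare {W-α, W-γ, W-δ}: its best feasible assignment gives total 422.
Compare {W-α, W-β, W-γ, W-δ}: its best feasible assignment gives total 478.
Every other set of open sites that can feasibly serve all demand totals ≥ 422 even under its best assignment. Minimum: 417.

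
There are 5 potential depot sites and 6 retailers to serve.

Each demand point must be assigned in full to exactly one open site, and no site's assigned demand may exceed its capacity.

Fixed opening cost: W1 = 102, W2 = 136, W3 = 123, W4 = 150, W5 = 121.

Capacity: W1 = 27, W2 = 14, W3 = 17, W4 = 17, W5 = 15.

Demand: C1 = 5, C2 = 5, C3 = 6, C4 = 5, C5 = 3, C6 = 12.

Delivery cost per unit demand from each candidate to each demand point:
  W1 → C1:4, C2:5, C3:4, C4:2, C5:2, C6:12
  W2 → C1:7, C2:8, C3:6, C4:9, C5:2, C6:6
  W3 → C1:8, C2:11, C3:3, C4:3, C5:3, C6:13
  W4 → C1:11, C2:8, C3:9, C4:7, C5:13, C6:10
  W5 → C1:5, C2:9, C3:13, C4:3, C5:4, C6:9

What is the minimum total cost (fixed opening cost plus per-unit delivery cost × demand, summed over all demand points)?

395

Open {W1, W2}; cheapest assignment that respects the capacities:
  W1 (cap 27, load 24): C1, C2, C3, C4, C5 — cost 5×4 + 5×5 + 6×4 + 5×2 + 3×2 = 85
  W2 (cap 14, load 12): C6 — cost 12×6 = 72
  Shipping 157, fixed 238 → total 395.
  Any other capacity-feasible assignment to {W1, W2} ships for at least 157.
Compare {W1, W5}: its best feasible assignment gives total 416.
Compare {W1, W3}: its best feasible assignment gives total 451.
Every other set of open sites that can feasibly serve all demand totals ≥ 416 even under its best assignment. Minimum: 395.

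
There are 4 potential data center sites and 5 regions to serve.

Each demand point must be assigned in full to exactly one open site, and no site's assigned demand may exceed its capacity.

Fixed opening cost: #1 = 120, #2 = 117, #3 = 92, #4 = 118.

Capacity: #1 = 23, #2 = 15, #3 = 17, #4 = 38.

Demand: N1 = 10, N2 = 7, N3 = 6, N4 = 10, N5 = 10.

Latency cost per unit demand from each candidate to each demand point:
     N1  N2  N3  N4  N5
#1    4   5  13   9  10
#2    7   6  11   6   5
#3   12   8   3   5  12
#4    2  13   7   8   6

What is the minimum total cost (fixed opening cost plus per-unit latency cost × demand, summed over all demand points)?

Open {#3, #4}; cheapest assignment that respects the capacities:
  #3 (cap 17, load 17): N2, N4 — cost 7×8 + 10×5 = 106
  #4 (cap 38, load 26): N1, N3, N5 — cost 10×2 + 6×7 + 10×6 = 122
  Shipping 228, fixed 210 → total 438.
  Any other capacity-feasible assignment to {#3, #4} ships for at least 228.
Compare {#1, #4}: its best feasible assignment gives total 475.
Compare {#2, #4}: its best feasible assignment gives total 479.
Every other set of open sites that can feasibly serve all demand totals ≥ 475 even under its best assignment. Minimum: 438.

438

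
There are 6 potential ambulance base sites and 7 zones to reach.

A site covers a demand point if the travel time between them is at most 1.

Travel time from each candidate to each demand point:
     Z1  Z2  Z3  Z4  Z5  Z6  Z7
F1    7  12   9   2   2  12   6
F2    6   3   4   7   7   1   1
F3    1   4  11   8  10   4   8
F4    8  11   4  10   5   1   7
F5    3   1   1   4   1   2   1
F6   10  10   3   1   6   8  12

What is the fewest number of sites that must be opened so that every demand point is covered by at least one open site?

4

Coverage sets (demand points within 1 of each site):
  F1: {}
  F2: {Z6, Z7}
  F3: {Z1}
  F4: {Z6}
  F5: {Z2, Z3, Z5, Z7}
  F6: {Z4}
No 3 sites suffice: every size-3 union leaves at least one demand point uncovered.
But {F2, F3, F5, F6} covers everything, so the minimum is 4.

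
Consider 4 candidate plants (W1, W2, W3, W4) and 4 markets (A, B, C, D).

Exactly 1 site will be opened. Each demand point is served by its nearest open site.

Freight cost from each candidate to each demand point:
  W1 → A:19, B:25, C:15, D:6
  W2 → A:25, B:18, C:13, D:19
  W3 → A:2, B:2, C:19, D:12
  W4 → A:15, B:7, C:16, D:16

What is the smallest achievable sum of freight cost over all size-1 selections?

Open {W3}.
  A→W3 2, B→W3 2, C→W3 19, D→W3 12  ⇒ total 35.
Compare {W4}: total 54.
Compare {W1}: total 65.
No size-1 selection does better; minimum is 35.

35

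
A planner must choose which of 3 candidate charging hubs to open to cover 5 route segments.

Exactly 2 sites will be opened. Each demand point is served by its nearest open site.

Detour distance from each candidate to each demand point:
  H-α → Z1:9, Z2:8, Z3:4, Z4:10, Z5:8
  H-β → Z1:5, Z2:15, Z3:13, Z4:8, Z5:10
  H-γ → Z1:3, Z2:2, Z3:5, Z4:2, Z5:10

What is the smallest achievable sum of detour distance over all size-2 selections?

19

Open {H-α, H-γ}.
  Z1→H-γ 3, Z2→H-γ 2, Z3→H-α 4, Z4→H-γ 2, Z5→H-α 8  ⇒ total 19.
Compare {H-β, H-γ}: total 22.
Compare {H-α, H-β}: total 33.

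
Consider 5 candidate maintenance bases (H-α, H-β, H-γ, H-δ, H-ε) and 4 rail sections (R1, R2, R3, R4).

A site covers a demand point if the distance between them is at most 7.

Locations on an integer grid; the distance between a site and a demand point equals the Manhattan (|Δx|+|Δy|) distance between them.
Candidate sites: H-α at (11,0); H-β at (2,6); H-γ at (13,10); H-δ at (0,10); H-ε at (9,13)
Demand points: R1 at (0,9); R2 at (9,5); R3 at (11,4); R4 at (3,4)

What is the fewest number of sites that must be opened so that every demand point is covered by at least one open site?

2

Coverage sets (demand points within 7 of each site):
  H-α: {R2, R3}
  H-β: {R1, R4}
  H-γ: {}
  H-δ: {R1}
  H-ε: {}
No single site covers all 4 demand points.
But {H-α, H-β} covers everything, so the minimum is 2.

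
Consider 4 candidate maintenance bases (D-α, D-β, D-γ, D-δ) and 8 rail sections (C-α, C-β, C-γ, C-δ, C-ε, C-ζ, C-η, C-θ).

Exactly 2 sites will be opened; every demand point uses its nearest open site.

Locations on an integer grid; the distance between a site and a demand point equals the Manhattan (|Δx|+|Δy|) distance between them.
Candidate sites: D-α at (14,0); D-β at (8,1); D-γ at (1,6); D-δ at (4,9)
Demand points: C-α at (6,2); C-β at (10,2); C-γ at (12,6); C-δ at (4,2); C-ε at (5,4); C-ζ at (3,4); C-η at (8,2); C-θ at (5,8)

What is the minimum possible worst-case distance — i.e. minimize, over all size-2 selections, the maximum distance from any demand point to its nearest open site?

9

Open {D-α, D-γ}.
  Farthest demand point is C-α at distance 9 (to D-γ); all others are ≤ 9.
With {D-α, D-δ} the worst case is 9.
With {D-β, D-γ} the worst case is 9.
No size-2 selection achieves below 9.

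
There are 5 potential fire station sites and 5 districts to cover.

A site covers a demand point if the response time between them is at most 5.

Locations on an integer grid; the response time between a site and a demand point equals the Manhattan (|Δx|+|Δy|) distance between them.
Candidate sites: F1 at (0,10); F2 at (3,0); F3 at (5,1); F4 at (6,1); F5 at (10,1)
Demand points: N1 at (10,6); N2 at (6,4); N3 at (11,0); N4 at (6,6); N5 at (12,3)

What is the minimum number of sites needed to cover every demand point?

2

Coverage sets (demand points within 5 of each site):
  F1: {}
  F2: {}
  F3: {N2}
  F4: {N2, N4}
  F5: {N1, N3, N5}
No single site covers all 5 demand points.
But {F4, F5} covers everything, so the minimum is 2.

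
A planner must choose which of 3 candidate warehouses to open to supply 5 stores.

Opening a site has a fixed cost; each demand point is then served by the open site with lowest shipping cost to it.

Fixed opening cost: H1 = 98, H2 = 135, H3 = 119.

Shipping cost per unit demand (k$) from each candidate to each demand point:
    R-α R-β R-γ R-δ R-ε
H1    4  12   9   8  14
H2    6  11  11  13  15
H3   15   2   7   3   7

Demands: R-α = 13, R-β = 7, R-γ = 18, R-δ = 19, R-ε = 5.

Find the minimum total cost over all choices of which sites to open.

Open {H1, H3}: assign each demand point to its cheapest open site.
  R-α→H1 13×4=52, R-β→H3 7×2=14, R-γ→H3 18×7=126, R-δ→H3 19×3=57, R-ε→H3 5×7=35
  shipping cost 284, fixed 217 → total 501.
Compare {H3}: shipping cost 427 + fixed 119 = 546.
Compare {H2, H3}: shipping cost 310 + fixed 254 = 564.
Compare {H1}: shipping cost 520 + fixed 98 = 618.
All other subsets cost ≥ 546. Minimum total cost: 501.

501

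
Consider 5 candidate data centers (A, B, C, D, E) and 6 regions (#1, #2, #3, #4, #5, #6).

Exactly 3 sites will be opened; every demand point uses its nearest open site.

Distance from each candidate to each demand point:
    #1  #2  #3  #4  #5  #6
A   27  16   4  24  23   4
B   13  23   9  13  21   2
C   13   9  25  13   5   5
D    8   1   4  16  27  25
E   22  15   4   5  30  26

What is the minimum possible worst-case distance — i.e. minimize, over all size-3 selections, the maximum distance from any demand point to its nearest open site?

8

Open {C, D, E}.
  Farthest demand point is #1 at distance 8 (to D); all others are ≤ 8.
With {A, B, C} the worst case is 13.
With {A, C, D} the worst case is 13.
No size-3 selection achieves below 8.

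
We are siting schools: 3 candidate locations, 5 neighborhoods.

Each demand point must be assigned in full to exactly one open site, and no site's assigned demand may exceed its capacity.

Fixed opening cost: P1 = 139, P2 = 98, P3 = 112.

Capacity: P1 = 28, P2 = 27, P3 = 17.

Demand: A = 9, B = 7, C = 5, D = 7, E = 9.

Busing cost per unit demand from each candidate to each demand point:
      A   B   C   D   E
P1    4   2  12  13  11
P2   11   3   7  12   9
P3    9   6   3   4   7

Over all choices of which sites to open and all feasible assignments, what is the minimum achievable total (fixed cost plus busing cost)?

443

Open {P1, P3}; cheapest assignment that respects the capacities:
  P1 (cap 28, load 25): A, B, E — cost 9×4 + 7×2 + 9×11 = 149
  P3 (cap 17, load 12): C, D — cost 5×3 + 7×4 = 43
  Shipping 192, fixed 251 → total 443.
  Any other capacity-feasible assignment to {P1, P3} ships for at least 192.
Compare {P2, P3}: its best feasible assignment gives total 454.
Compare {P1, P2}: its best feasible assignment gives total 487.
Every other set of open sites that can feasibly serve all demand totals ≥ 454 even under its best assignment. Minimum: 443.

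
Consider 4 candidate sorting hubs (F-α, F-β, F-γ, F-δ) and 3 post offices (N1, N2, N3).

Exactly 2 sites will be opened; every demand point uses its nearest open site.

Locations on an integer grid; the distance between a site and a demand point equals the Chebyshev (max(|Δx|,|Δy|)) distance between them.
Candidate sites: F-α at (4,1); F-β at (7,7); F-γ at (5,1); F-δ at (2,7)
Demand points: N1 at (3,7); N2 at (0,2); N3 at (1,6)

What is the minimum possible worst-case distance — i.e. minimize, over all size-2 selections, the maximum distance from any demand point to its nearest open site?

4

Open {F-α, F-δ}.
  Farthest demand point is N2 at distance 4 (to F-α); all others are ≤ 4.
With {F-α, F-β} the worst case is 5.
With {F-β, F-γ} the worst case is 5.
No size-2 selection achieves below 4.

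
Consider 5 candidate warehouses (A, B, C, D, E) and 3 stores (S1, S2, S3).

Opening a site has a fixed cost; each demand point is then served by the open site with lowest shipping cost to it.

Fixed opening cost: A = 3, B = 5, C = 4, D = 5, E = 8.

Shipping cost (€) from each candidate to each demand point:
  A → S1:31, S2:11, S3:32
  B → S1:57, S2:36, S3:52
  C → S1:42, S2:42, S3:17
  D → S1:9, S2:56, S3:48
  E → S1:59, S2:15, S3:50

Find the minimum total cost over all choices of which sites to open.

Open {A, C, D}: assign each demand point to its cheapest open site.
  S1→D 9, S2→A 11, S3→C 17
  shipping cost 37, fixed 12 → total 49.
Compare {A, B, C, D}: shipping cost 37 + fixed 17 = 54.
Compare {A, C, D, E}: shipping cost 37 + fixed 20 = 57.
Compare {C, D, E}: shipping cost 41 + fixed 17 = 58.
All other subsets cost ≥ 54. Minimum total cost: 49.

49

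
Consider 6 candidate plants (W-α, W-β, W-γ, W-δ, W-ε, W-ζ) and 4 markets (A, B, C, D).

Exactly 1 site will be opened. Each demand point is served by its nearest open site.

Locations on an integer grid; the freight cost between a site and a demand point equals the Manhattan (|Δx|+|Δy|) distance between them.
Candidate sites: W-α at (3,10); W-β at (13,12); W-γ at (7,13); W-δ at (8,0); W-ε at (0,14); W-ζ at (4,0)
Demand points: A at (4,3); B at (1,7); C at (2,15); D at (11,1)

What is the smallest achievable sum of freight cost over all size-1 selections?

Open {W-α}.
  A→W-α 8, B→W-α 5, C→W-α 6, D→W-α 17  ⇒ total 36.
Compare {W-ζ}: total 38.
Compare {W-δ}: total 46.
No size-1 selection does better; minimum is 36.

36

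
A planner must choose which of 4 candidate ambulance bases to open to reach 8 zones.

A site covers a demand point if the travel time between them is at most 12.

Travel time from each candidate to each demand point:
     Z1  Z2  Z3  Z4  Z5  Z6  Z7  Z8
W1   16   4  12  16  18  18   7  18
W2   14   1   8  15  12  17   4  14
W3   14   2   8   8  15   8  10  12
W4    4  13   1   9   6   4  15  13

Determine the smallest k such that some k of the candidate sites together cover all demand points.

2

Coverage sets (demand points within 12 of each site):
  W1: {Z2, Z3, Z7}
  W2: {Z2, Z3, Z5, Z7}
  W3: {Z2, Z3, Z4, Z6, Z7, Z8}
  W4: {Z1, Z3, Z4, Z5, Z6}
No single site covers all 8 demand points.
But {W3, W4} covers everything, so the minimum is 2.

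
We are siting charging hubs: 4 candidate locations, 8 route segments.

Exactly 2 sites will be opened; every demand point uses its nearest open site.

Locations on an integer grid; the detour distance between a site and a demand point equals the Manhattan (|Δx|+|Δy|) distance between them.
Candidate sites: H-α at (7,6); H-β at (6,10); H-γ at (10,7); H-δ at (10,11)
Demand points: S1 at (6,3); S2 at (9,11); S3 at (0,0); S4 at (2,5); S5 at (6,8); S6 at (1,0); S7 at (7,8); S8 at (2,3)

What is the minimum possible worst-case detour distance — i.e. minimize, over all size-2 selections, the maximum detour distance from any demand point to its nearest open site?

13

Open {H-α, H-β}.
  Farthest demand point is S3 at detour distance 13 (to H-α); all others are ≤ 13.
With {H-α, H-γ} the worst case is 13.
With {H-α, H-δ} the worst case is 13.
No size-2 selection achieves below 13.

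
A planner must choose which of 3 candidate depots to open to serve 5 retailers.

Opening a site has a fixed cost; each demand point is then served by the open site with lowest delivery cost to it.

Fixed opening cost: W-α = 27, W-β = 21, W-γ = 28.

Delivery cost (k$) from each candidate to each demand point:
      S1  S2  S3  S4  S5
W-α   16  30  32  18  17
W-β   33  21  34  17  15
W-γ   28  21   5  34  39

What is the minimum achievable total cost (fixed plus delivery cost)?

Open {W-α, W-γ}: assign each demand point to its cheapest open site.
  S1→W-α 16, S2→W-γ 21, S3→W-γ 5, S4→W-α 18, S5→W-α 17
  delivery cost 77, fixed 55 → total 132.
Compare {W-β, W-γ}: delivery cost 86 + fixed 49 = 135.
Compare {W-α}: delivery cost 113 + fixed 27 = 140.
Compare {W-β}: delivery cost 120 + fixed 21 = 141.
All other subsets cost ≥ 135. Minimum total cost: 132.

132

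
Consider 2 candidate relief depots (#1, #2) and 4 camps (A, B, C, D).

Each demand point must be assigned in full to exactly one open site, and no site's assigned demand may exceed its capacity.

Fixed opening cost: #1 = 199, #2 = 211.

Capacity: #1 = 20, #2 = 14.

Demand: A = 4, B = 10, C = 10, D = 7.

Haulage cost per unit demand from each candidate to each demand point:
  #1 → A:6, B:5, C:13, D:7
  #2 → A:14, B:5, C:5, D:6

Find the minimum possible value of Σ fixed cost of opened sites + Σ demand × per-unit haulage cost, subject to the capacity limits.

Open {#1, #2}; cheapest assignment that respects the capacities:
  #1 (cap 20, load 17): B, D — cost 10×5 + 7×7 = 99
  #2 (cap 14, load 14): A, C — cost 4×14 + 10×5 = 106
  Shipping 205, fixed 410 → total 615.
  Any other capacity-feasible assignment to {#1, #2} ships for at least 205.
Total demand is 31 and no other set of sites has combined capacity ≥ 31, so {#1, #2} is the only feasible choice of open sites. Minimum: 615.

615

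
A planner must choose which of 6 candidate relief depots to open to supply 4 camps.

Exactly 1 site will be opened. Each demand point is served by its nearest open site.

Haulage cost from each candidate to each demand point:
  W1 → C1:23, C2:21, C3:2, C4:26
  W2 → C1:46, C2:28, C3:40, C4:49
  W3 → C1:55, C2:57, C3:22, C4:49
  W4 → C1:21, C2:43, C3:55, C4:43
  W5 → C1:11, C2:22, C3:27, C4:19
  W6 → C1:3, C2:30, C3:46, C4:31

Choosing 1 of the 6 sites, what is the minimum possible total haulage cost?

Open {W1}.
  C1→W1 23, C2→W1 21, C3→W1 2, C4→W1 26  ⇒ total 72.
Compare {W5}: total 79.
Compare {W6}: total 110.
No size-1 selection does better; minimum is 72.

72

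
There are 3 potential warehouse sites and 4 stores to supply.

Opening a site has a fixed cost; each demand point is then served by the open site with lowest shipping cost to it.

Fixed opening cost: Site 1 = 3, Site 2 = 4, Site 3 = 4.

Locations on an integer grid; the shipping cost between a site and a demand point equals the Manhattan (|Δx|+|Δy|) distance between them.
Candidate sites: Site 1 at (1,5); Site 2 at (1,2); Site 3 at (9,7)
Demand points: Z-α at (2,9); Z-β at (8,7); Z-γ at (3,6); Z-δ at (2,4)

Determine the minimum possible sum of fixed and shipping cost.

18

Open {Site 1, Site 3}: assign each demand point to its cheapest open site.
  Z-α→Site 1 5, Z-β→Site 3 1, Z-γ→Site 1 3, Z-δ→Site 1 2
  shipping cost 11, fixed 7 → total 18.
Compare {Site 1}: shipping cost 19 + fixed 3 = 22.
Compare {Site 1, Site 2, Site 3}: shipping cost 11 + fixed 11 = 22.
Compare {Site 1, Site 2}: shipping cost 19 + fixed 7 = 26.
All other subsets cost ≥ 22. Minimum total cost: 18.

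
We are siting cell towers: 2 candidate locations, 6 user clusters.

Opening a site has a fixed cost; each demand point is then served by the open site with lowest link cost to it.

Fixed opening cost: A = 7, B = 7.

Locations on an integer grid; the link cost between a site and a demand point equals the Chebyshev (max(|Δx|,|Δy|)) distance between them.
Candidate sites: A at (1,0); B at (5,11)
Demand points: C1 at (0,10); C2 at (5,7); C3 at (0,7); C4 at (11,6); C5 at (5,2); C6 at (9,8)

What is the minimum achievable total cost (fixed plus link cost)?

Open {B}: assign each demand point to its cheapest open site.
  C1→B 5, C2→B 4, C3→B 5, C4→B 6, C5→B 9, C6→B 4
  link cost 33, fixed 7 → total 40.
Compare {A, B}: link cost 28 + fixed 14 = 42.
Compare {A}: link cost 46 + fixed 7 = 53.

40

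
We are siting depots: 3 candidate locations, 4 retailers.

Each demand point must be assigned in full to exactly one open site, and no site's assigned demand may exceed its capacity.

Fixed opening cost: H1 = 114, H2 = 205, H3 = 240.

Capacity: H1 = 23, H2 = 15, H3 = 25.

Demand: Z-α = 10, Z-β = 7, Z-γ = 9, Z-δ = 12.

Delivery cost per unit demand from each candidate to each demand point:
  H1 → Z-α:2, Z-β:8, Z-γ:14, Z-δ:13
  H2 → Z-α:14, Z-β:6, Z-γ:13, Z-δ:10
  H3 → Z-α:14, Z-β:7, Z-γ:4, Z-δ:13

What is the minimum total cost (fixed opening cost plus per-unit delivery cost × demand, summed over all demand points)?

Open {H1, H3}; cheapest assignment that respects the capacities:
  H1 (cap 23, load 22): Z-α, Z-δ — cost 10×2 + 12×13 = 176
  H3 (cap 25, load 16): Z-β, Z-γ — cost 7×7 + 9×4 = 85
  Shipping 261, fixed 354 → total 615.
  Any other capacity-feasible assignment to {H1, H3} ships for at least 261.
Compare {H1, H2, H3}: its best feasible assignment gives total 784.
Every other set of open sites that can feasibly serve all demand totals ≥ 784 even under its best assignment. Minimum: 615.

615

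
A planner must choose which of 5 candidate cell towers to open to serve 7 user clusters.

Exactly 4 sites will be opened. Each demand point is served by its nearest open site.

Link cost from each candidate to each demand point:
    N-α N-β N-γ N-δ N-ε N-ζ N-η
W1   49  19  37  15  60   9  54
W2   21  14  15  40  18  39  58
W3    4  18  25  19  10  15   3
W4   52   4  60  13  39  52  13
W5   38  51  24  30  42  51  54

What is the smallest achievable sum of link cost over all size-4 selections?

58

Open {W1, W2, W3, W4}.
  N-α→W3 4, N-β→W4 4, N-γ→W2 15, N-δ→W4 13, N-ε→W3 10, N-ζ→W1 9, N-η→W3 3  ⇒ total 58.
Compare {W2, W3, W4, W5}: total 64.
Compare {W1, W3, W4, W5}: total 67.
No size-4 selection does better; minimum is 58.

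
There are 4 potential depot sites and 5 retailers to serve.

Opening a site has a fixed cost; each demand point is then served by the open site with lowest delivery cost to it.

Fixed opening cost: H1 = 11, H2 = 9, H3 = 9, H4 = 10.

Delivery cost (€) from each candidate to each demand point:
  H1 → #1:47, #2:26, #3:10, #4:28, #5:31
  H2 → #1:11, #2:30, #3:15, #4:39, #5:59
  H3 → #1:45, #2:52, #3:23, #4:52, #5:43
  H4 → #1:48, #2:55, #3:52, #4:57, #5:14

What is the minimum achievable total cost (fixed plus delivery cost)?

Open {H1, H2, H4}: assign each demand point to its cheapest open site.
  #1→H2 11, #2→H1 26, #3→H1 10, #4→H1 28, #5→H4 14
  delivery cost 89, fixed 30 → total 119.
Compare {H1, H2}: delivery cost 106 + fixed 20 = 126.
Compare {H2, H4}: delivery cost 109 + fixed 19 = 128.
Compare {H1, H2, H3, H4}: delivery cost 89 + fixed 39 = 128.
All other subsets cost ≥ 126. Minimum total cost: 119.

119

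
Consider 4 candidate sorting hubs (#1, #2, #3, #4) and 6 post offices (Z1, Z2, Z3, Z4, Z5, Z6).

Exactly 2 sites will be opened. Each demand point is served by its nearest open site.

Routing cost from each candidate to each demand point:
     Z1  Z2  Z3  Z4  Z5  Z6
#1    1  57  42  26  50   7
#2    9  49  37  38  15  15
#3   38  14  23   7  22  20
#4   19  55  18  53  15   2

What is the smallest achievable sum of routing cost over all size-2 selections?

Open {#1, #3}.
  Z1→#1 1, Z2→#3 14, Z3→#3 23, Z4→#3 7, Z5→#3 22, Z6→#1 7  ⇒ total 74.
Compare {#3, #4}: total 75.
Compare {#2, #3}: total 83.
No size-2 selection does better; minimum is 74.

74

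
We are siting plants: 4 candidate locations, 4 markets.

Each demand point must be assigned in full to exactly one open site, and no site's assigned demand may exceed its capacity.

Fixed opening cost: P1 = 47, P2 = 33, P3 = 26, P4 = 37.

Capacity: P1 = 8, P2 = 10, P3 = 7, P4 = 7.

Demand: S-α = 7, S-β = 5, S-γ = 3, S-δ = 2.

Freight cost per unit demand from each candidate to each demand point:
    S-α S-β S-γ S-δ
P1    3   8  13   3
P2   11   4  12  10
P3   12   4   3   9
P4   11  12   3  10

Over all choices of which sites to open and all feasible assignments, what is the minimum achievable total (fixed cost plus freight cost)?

Open {P1, P2, P3}; cheapest assignment that respects the capacities:
  P1 (cap 8, load 7): S-α — cost 7×3 = 21
  P2 (cap 10, load 5): S-β — cost 5×4 = 20
  P3 (cap 7, load 5): S-γ, S-δ — cost 3×3 + 2×9 = 27
  Shipping 68, fixed 106 → total 174.
  Any other capacity-feasible assignment to {P1, P2, P3} ships for at least 68.
Compare {P1, P2}: its best feasible assignment gives total 177.
Compare {P1, P3, P4}: its best feasible assignment gives total 178.
Every other set of open sites that can feasibly serve all demand totals ≥ 177 even under its best assignment. Minimum: 174.

174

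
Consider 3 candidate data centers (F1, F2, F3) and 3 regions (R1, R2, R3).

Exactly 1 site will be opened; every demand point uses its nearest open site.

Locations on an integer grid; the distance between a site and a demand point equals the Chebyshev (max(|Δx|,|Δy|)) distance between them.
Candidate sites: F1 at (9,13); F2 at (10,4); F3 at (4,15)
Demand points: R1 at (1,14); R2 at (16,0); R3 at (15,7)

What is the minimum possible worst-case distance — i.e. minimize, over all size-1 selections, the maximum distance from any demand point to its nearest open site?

10

Open {F2}.
  Farthest demand point is R1 at distance 10 (to F2); all others are ≤ 10.
With {F1} the worst case is 13.
With {F3} the worst case is 15.
No size-1 selection achieves below 10.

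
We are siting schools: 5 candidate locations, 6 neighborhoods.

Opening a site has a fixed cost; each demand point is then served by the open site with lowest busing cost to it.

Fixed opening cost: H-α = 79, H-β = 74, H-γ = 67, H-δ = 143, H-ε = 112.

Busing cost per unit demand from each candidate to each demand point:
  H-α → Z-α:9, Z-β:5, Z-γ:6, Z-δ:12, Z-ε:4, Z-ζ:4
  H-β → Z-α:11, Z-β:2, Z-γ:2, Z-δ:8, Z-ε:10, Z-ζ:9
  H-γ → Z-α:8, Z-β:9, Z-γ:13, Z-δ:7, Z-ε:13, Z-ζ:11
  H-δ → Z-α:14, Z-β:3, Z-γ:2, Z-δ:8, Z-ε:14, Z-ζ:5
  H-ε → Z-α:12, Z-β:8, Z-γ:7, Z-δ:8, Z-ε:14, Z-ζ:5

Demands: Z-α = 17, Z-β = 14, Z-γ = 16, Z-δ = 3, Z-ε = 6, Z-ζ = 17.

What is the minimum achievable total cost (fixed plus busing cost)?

482

Open {H-α, H-β}: assign each demand point to its cheapest open site.
  Z-α→H-α 17×9=153, Z-β→H-β 14×2=28, Z-γ→H-β 16×2=32, Z-δ→H-β 3×8=24, Z-ε→H-α 6×4=24, Z-ζ→H-α 17×4=68
  busing cost 329, fixed 153 → total 482.
Compare {H-α}: busing cost 447 + fixed 79 = 526.
Compare {H-α, H-β, H-γ}: busing cost 309 + fixed 220 = 529.
Compare {H-β}: busing cost 484 + fixed 74 = 558.
All other subsets cost ≥ 526. Minimum total cost: 482.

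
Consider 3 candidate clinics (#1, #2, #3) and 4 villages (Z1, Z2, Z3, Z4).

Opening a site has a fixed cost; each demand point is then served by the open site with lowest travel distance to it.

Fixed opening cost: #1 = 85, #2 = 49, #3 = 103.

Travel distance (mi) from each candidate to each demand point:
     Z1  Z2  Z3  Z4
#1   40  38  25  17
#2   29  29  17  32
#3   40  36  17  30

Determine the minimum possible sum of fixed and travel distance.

156

Open {#2}: assign each demand point to its cheapest open site.
  Z1→#2 29, Z2→#2 29, Z3→#2 17, Z4→#2 32
  travel distance 107, fixed 49 → total 156.
Compare {#1}: travel distance 120 + fixed 85 = 205.
Compare {#3}: travel distance 123 + fixed 103 = 226.
Compare {#1, #2}: travel distance 92 + fixed 134 = 226.
All other subsets cost ≥ 205. Minimum total cost: 156.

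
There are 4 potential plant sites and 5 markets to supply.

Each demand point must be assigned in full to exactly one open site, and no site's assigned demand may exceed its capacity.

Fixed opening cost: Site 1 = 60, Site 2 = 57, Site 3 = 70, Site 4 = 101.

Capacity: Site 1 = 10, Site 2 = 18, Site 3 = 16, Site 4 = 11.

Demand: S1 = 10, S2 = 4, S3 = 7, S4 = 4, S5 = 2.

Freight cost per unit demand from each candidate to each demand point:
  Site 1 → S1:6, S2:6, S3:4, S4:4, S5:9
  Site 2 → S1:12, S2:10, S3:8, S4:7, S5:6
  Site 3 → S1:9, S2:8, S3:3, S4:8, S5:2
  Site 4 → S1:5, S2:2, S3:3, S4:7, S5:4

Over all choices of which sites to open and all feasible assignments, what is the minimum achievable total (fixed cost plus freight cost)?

Open {Site 1, Site 2}; cheapest assignment that respects the capacities:
  Site 1 (cap 10, load 10): S1 — cost 10×6 = 60
  Site 2 (cap 18, load 17): S2, S3, S4, S5 — cost 4×10 + 7×8 + 4×7 + 2×6 = 136
  Shipping 196, fixed 117 → total 313.
  Any other capacity-feasible assignment to {Site 1, Site 2} ships for at least 196.
Compare {Site 3, Site 4}: its best feasible assignment gives total 326.
Compare {Site 2, Site 3}: its best feasible assignment gives total 332.
Every other set of open sites that can feasibly serve all demand totals ≥ 326 even under its best assignment. Minimum: 313.

313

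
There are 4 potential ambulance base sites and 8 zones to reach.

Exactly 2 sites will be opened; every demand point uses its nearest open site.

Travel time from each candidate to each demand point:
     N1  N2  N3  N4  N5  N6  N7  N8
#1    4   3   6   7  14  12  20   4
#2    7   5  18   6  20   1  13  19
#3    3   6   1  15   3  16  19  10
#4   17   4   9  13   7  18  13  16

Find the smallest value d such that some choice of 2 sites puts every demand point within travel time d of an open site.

Open {#1, #4}.
  Farthest demand point is N7 at travel time 13 (to #4); all others are ≤ 13.
With {#2, #3} the worst case is 13.
With {#1, #2} the worst case is 14.
No size-2 selection achieves below 13.

13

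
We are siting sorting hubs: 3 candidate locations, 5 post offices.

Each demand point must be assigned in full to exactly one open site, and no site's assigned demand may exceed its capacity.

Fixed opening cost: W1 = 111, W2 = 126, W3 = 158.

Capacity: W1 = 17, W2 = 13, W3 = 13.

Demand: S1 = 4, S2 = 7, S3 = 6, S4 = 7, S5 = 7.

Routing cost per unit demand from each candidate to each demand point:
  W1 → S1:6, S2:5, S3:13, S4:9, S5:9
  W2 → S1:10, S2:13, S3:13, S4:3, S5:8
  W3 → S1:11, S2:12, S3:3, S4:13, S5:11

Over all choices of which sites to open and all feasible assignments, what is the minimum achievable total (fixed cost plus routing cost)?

570

Open {W1, W2, W3}; cheapest assignment that respects the capacities:
  W1 (cap 17, load 11): S1, S2 — cost 4×6 + 7×5 = 59
  W2 (cap 13, load 7): S4 — cost 7×3 = 21
  W3 (cap 13, load 13): S3, S5 — cost 6×3 + 7×11 = 95
  Shipping 175, fixed 395 → total 570.
  Any other capacity-feasible assignment to {W1, W2, W3} ships for at least 175.
Total demand is 31 and no other set of sites has combined capacity ≥ 31, so {W1, W2, W3} is the only feasible choice of open sites. Minimum: 570.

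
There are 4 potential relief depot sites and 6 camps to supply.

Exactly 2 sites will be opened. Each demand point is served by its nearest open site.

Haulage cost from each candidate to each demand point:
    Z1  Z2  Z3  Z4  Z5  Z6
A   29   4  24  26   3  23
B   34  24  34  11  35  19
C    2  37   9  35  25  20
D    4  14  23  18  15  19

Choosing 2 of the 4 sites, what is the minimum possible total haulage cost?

Open {A, C}.
  Z1→C 2, Z2→A 4, Z3→C 9, Z4→A 26, Z5→A 3, Z6→C 20  ⇒ total 64.
Compare {A, D}: total 71.
Compare {C, D}: total 77.
No size-2 selection does better; minimum is 64.

64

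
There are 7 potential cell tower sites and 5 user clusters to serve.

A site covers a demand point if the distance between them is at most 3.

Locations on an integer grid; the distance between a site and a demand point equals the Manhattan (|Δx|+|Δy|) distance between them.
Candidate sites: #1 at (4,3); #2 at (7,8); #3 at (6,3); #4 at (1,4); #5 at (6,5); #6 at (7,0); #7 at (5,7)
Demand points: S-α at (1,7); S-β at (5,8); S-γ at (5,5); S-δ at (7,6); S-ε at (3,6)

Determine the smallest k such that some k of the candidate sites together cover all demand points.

2

Coverage sets (demand points within 3 of each site):
  #1: {S-γ}
  #2: {S-β, S-δ}
  #3: {S-γ}
  #4: {S-α}
  #5: {S-γ, S-δ}
  #6: {}
  #7: {S-β, S-γ, S-δ, S-ε}
No single site covers all 5 demand points.
But {#4, #7} covers everything, so the minimum is 2.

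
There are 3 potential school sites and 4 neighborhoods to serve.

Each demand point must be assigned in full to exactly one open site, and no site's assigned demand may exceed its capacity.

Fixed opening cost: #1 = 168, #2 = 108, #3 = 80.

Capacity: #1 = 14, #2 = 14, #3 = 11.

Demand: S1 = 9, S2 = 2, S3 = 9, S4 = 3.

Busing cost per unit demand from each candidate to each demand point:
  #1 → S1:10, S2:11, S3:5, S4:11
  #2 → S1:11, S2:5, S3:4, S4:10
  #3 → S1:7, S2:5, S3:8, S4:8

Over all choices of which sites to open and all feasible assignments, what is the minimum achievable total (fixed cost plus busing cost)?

327

Open {#2, #3}; cheapest assignment that respects the capacities:
  #2 (cap 14, load 14): S2, S3, S4 — cost 2×5 + 9×4 + 3×10 = 76
  #3 (cap 11, load 9): S1 — cost 9×7 = 63
  Shipping 139, fixed 188 → total 327.
  Any other capacity-feasible assignment to {#2, #3} ships for at least 139.
Compare {#1, #3}: its best feasible assignment gives total 399.
Compare {#1, #2}: its best feasible assignment gives total 442.
Every other set of open sites that can feasibly serve all demand totals ≥ 399 even under its best assignment. Minimum: 327.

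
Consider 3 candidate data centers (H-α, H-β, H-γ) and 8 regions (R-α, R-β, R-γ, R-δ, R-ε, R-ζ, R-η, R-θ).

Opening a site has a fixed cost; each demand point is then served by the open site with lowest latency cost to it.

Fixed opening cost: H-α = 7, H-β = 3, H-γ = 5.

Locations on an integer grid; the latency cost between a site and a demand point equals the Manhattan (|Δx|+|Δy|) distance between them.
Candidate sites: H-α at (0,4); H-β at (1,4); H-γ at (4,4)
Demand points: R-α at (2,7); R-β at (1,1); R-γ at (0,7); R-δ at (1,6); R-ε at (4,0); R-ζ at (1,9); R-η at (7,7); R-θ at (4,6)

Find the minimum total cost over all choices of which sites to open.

38

Open {H-β, H-γ}: assign each demand point to its cheapest open site.
  R-α→H-β 4, R-β→H-β 3, R-γ→H-β 4, R-δ→H-β 2, R-ε→H-γ 4, R-ζ→H-β 5, R-η→H-γ 6, R-θ→H-γ 2
  latency cost 30, fixed 8 → total 38.
Compare {H-β}: latency cost 39 + fixed 3 = 42.
Compare {H-α, H-β, H-γ}: latency cost 29 + fixed 15 = 44.
Compare {H-α, H-γ}: latency cost 33 + fixed 12 = 45.
All other subsets cost ≥ 42. Minimum total cost: 38.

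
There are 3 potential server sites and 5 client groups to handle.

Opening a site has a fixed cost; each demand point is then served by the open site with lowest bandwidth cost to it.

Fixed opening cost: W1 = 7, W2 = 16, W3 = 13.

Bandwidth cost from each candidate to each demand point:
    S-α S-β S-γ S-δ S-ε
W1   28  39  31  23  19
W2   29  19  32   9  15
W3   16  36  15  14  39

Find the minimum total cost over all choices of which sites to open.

Open {W2, W3}: assign each demand point to its cheapest open site.
  S-α→W3 16, S-β→W2 19, S-γ→W3 15, S-δ→W2 9, S-ε→W2 15
  bandwidth cost 74, fixed 29 → total 103.
Compare {W1, W2, W3}: bandwidth cost 74 + fixed 36 = 110.
Compare {W2}: bandwidth cost 104 + fixed 16 = 120.
Compare {W1, W3}: bandwidth cost 100 + fixed 20 = 120.
All other subsets cost ≥ 110. Minimum total cost: 103.

103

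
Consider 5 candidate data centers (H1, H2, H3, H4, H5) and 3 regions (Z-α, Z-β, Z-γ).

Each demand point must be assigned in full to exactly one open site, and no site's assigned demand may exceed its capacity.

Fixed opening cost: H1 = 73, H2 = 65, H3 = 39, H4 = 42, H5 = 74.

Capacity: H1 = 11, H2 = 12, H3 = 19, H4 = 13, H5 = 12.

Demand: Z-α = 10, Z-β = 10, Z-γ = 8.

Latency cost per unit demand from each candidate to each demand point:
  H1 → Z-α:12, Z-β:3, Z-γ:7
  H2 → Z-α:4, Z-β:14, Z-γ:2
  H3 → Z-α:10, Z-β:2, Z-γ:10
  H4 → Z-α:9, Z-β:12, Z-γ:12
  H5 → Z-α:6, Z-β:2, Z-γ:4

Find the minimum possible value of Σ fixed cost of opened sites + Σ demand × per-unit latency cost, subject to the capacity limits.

244

Open {H2, H3}; cheapest assignment that respects the capacities:
  H2 (cap 12, load 10): Z-α — cost 10×4 = 40
  H3 (cap 19, load 18): Z-β, Z-γ — cost 10×2 + 8×10 = 100
  Shipping 140, fixed 104 → total 244.
  Any other capacity-feasible assignment to {H2, H3} ships for at least 140.
Compare {H2, H3, H5}: its best feasible assignment gives total 270.
Compare {H3, H4}: its best feasible assignment gives total 271.
Every other set of open sites that can feasibly serve all demand totals ≥ 270 even under its best assignment. Minimum: 244.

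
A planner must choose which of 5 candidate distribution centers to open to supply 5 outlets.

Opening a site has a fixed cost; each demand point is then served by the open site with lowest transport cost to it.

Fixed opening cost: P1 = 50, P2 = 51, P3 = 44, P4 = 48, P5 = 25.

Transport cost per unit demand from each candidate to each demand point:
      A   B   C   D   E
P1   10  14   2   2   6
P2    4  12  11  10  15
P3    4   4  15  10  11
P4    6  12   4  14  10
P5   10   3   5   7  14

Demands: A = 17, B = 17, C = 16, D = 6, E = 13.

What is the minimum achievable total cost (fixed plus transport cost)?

352

Open {P1, P3}: assign each demand point to its cheapest open site.
  A→P3 17×4=68, B→P3 17×4=68, C→P1 16×2=32, D→P1 6×2=12, E→P1 13×6=78
  transport cost 258, fixed 94 → total 352.
Compare {P1, P3, P5}: transport cost 241 + fixed 119 = 360.
Compare {P1, P2, P5}: transport cost 241 + fixed 126 = 367.
Compare {P1, P4, P5}: transport cost 275 + fixed 123 = 398.
All other subsets cost ≥ 360. Minimum total cost: 352.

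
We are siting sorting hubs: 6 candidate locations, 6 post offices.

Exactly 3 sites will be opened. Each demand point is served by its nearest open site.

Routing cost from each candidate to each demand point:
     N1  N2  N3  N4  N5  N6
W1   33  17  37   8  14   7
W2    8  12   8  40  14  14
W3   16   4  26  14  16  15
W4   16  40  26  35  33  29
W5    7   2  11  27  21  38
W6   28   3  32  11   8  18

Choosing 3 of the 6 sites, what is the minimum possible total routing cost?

Open {W1, W2, W6}.
  N1→W2 8, N2→W6 3, N3→W2 8, N4→W1 8, N5→W6 8, N6→W1 7  ⇒ total 42.
Compare {W1, W5, W6}: total 43.
Compare {W1, W2, W5}: total 46.
No size-3 selection does better; minimum is 42.

42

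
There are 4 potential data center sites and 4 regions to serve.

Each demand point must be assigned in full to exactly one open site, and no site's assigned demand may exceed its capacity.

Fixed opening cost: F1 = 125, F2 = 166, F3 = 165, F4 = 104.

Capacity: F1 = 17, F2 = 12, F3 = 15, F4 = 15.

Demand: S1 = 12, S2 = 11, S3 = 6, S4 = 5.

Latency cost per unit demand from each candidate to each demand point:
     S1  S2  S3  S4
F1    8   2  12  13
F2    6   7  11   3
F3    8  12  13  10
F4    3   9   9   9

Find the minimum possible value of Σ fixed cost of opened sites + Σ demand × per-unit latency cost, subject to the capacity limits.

Open {F1, F2, F4}; cheapest assignment that respects the capacities:
  F1 (cap 17, load 11): S2 — cost 11×2 = 22
  F2 (cap 12, load 11): S3, S4 — cost 6×11 + 5×3 = 81
  F4 (cap 15, load 12): S1 — cost 12×3 = 36
  Shipping 139, fixed 395 → total 534.
  Any other capacity-feasible assignment to {F1, F2, F4} ships for at least 139.
Compare {F1, F3, F4}: its best feasible assignment gives total 574.
Compare {F1, F2, F3}: its best feasible assignment gives total 655.
Every other set of open sites that can feasibly serve all demand totals ≥ 574 even under its best assignment. Minimum: 534.

534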